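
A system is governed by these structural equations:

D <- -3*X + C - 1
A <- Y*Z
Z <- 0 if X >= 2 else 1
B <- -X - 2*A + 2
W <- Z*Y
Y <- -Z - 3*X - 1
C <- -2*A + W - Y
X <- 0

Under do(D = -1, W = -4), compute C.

Setting D = -1, W = -4 by intervention discards those variables' equations.
Z = 0 if X >= 2 else 1  [with X=0]  = 1
Y = -Z - 3*X - 1  [with Z=1, X=0]  = -2
A = Y*Z  [with Y=-2, Z=1]  = -2
C = -2*A + W - Y  [with A=-2, W=-4, Y=-2]  = 2

2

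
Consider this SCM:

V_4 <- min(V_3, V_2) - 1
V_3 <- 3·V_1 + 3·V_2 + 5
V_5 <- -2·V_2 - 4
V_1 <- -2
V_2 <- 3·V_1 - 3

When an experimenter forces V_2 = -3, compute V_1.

Under do(V_2=-3), the mechanism V_2 <- 3·V_1 - 3 is discarded; V_2 is fixed at -3.
V_1 is not downstream of the intervention, so its value is determined by the original equations.

-2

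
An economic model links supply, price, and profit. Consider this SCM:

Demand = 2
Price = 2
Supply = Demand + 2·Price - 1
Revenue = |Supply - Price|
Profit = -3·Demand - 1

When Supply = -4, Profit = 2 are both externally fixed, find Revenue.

6

The joint intervention fixes Supply = -4, Profit = 2, removing each variable's own equation.
Revenue = |Supply - Price|  [with Supply=-4, Price=2]  = 6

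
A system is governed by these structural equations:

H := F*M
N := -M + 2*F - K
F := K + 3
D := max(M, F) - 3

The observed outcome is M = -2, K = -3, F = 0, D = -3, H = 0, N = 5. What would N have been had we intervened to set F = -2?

The intervention breaks the incoming arrows to F: F := K + 3 no longer applies, and F = -2.
N = -M + 2*F - K  [with M=-2, F=-2, K=-3]  = 1

1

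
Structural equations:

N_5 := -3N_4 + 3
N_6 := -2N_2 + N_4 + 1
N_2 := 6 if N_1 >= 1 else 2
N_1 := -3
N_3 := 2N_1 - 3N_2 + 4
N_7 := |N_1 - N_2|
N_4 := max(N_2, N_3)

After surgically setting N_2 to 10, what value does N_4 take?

10

Under do(N_2=10), the mechanism N_2 := 6 if N_1 >= 1 else 2 is discarded; N_2 is fixed at 10.
N_3 = 2N_1 - 3N_2 + 4  [with N_1=-3, N_2=10]  = -32
N_4 = max(N_2, N_3)  [with N_2=10, N_3=-32]  = 10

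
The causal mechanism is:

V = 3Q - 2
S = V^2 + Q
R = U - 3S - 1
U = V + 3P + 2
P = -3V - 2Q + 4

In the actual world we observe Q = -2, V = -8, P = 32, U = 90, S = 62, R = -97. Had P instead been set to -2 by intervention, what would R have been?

-199

The intervention breaks the incoming arrows to P: P = -3V - 2Q + 4 no longer applies, and P = -2.
V = 3Q - 2  [with Q=-2]  = -8
U = V + 3P + 2  [with V=-8, P=-2]  = -12
S = V^2 + Q  [with V=-8, Q=-2]  = 62
R = U - 3S - 1  [with U=-12, S=62]  = -199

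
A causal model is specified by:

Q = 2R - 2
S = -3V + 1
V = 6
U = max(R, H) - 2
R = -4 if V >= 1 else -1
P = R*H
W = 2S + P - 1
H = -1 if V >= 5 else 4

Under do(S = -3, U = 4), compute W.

Under do(S = -3, U = 4), each intervened variable's structural equation is replaced by its fixed value.
R = -4 if V >= 1 else -1  [with V=6]  = -4
H = -1 if V >= 5 else 4  [with V=6]  = -1
P = R*H  [with R=-4, H=-1]  = 4
W = 2S + P - 1  [with S=-3, P=4]  = -3

-3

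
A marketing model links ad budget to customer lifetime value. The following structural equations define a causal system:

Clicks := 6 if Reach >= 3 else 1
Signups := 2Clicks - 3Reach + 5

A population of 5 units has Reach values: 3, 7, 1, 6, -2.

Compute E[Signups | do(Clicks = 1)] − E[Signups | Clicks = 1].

-10.5

The intervention sets Clicks=1 in all 5 units regardless of Reach. Recomputing Signups per unit gives -2, -14, 4, -11, 13; average -2.
Conditioning on Clicks=1 selects the 2 unit(s) with Reach ∈ {1, -2}. Their Signups values: 4, 13. Mean = 8.5.
Difference = -2 − 8.5 = -10.5.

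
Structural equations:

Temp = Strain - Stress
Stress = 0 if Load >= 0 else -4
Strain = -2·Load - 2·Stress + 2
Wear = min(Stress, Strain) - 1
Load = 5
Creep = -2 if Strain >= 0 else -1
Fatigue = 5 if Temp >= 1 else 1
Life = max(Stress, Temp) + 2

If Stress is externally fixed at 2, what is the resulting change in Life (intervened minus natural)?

do(Stress=2) replaces the equation Stress = 0 if Load >= 0 else -4 with the constant Stress = 2.
Strain = -2·Load - 2·Stress + 2  [with Load=5, Stress=2]  = -12
Temp = Strain - Stress  [with Strain=-12, Stress=2]  = -14
Life = max(Stress, Temp) + 2  [with Stress=2, Temp=-14]  = 4
Without intervention: Stress = 0 if Load >= 0 else -4  [with Load=5]  = 0; Strain = -2·Load - 2·Stress + 2  [with Load=5, Stress=0]  = -8; Temp = Strain - Stress  [with Strain=-8, Stress=0]  = -8; Life = max(Stress, Temp) + 2  [with Stress=0, Temp=-8]  = 2.
Change = 4 − 2 = 2.

2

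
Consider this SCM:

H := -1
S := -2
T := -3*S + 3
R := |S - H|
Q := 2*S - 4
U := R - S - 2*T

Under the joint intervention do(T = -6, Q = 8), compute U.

15

Setting T = -6, Q = 8 by intervention discards those variables' equations.
R = |S - H|  [with S=-2, H=-1]  = 1
U = R - S - 2*T  [with R=1, S=-2, T=-6]  = 15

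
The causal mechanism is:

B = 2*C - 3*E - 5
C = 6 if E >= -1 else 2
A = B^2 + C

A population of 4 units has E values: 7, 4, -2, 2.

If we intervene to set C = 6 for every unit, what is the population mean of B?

do(C=6) breaks C's dependence on E. With C=6 fixed, B across the units is -14, -5, 13, 1, mean -1.25.

-1.25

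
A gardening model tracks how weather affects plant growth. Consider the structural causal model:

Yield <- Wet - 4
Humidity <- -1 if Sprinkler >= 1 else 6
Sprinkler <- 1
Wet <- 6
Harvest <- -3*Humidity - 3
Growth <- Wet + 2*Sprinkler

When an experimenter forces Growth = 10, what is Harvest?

The intervention breaks the incoming arrows to Growth: Growth <- Wet + 2*Sprinkler no longer applies, and Growth = 10.
No directed path runs from Growth to Harvest, so Harvest keeps its natural value.
Humidity = -1 if Sprinkler >= 1 else 6  [with Sprinkler=1]  = -1
Harvest = -3*Humidity - 3  [with Humidity=-1]  = 0

0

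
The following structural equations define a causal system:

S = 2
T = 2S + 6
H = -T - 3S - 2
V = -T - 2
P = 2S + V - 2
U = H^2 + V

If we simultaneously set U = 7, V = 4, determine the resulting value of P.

Setting U = 7, V = 4 by intervention discards those variables' equations.
P = 2S + V - 2  [with S=2, V=4]  = 6

6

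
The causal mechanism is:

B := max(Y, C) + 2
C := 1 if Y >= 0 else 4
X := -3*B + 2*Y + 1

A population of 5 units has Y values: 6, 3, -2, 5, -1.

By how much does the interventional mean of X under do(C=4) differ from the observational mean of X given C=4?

Every unit gets C=4 under the intervention. X values become -11, -11, -21, -10, -19; E[X|do(C=4)] = -14.4.
Observing C=4 restricts to units where C's equation naturally yields 4: Y ∈ {-2, -1}. In that subpopulation X = -21, -19, mean -20.
Difference = -14.4 − (-20) = 5.6.

5.6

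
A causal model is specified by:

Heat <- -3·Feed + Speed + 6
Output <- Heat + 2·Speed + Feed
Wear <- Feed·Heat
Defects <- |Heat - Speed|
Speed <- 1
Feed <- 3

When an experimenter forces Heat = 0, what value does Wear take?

0

The intervention breaks the incoming arrows to Heat: Heat <- -3·Feed + Speed + 6 no longer applies, and Heat = 0.
Wear = Feed·Heat  [with Feed=3, Heat=0]  = 0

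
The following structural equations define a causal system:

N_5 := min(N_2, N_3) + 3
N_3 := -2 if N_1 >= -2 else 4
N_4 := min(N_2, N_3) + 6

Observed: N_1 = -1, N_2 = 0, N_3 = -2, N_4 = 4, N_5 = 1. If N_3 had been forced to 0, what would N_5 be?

do(N_3=0) replaces the equation N_3 := -2 if N_1 >= -2 else 4 with the constant N_3 = 0.
N_5 = min(N_2, N_3) + 3  [with N_2=0, N_3=0]  = 3

3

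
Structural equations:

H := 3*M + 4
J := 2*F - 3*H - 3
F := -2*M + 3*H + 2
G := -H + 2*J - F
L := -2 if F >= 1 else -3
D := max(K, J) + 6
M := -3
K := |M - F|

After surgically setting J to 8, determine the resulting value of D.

14

do(J=8) replaces the equation J := 2*F - 3*H - 3 with the constant J = 8.
H = 3*M + 4  [with M=-3]  = -5
F = -2*M + 3*H + 2  [with M=-3, H=-5]  = -7
K = |M - F|  [with M=-3, F=-7]  = 4
D = max(K, J) + 6  [with K=4, J=8]  = 14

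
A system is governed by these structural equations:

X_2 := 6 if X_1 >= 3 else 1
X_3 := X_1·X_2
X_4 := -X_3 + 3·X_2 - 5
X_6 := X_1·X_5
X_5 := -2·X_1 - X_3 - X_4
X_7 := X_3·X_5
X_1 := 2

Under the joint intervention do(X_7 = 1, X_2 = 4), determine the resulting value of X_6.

-22

Under do(X_7 = 1, X_2 = 4), each intervened variable's structural equation is replaced by its fixed value.
X_3 = X_1·X_2  [with X_1=2, X_2=4]  = 8
X_4 = -X_3 + 3·X_2 - 5  [with X_3=8, X_2=4]  = -1
X_5 = -2·X_1 - X_3 - X_4  [with X_1=2, X_3=8, X_4=-1]  = -11
X_6 = X_1·X_5  [with X_1=2, X_5=-11]  = -22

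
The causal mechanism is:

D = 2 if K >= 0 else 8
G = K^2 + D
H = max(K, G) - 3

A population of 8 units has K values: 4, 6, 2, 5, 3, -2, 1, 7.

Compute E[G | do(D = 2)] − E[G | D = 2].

-2

Under do(D=2), D's equation is replaced by D=2 for every unit. Per-unit G: 18, 38, 6, 27, 11, 6, 3, 51. Mean = 20.
E[G|D=2] averages over only the 7 units with D=2 (K = 4, 6, 2, 5, 3, 1, 7): G = 18, 38, 6, 27, 11, 3, 51, mean 22.
Difference = 20 − 22 = -2.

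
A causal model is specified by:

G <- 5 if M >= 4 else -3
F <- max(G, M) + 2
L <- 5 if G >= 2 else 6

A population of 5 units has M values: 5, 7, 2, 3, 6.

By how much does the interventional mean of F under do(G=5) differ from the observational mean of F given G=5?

Under do(G=5), G's equation is replaced by G=5 for every unit. Per-unit F: 7, 9, 7, 7, 8. Mean = 7.6.
E[F|G=5] averages over only the 3 units with G=5 (M = 5, 7, 6): F = 7, 9, 8, mean 8.
Difference = 7.6 − 8 = -0.4.

-0.4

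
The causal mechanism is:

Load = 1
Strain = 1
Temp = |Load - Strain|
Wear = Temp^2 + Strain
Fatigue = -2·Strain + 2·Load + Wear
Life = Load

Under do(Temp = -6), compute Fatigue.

do(Temp=-6) replaces the equation Temp = |Load - Strain| with the constant Temp = -6.
Wear = Temp^2 + Strain  [with Temp=-6, Strain=1]  = 37
Fatigue = -2·Strain + 2·Load + Wear  [with Strain=1, Load=1, Wear=37]  = 37

37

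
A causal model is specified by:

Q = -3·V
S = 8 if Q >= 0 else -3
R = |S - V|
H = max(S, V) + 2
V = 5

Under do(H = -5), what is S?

-3

do(H=-5) replaces the equation H = max(S, V) + 2 with the constant H = -5.
S is not downstream of the intervention, so its value is determined by the original equations.
Q = -3·V  [with V=5]  = -15
S = 8 if Q >= 0 else -3  [with Q=-15]  = -3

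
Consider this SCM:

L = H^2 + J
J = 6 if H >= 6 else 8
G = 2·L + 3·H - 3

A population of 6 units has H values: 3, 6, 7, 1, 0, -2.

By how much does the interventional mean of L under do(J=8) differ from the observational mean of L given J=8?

do(J=8) breaks J's dependence on H. With J=8 fixed, L across the units is 17, 44, 57, 9, 8, 12, mean 24.5.
Observing J=8 restricts to units where J's equation naturally yields 8: H ∈ {3, 1, 0, -2}. In that subpopulation L = 17, 9, 8, 12, mean 11.5.
Difference = 24.5 − 11.5 = 13.

13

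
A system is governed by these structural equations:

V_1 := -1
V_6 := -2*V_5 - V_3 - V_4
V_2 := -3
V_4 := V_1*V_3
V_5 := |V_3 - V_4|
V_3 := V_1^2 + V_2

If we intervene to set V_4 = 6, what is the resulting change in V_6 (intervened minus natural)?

-12

Under do(V_4=6), the mechanism V_4 := V_1*V_3 is discarded; V_4 is fixed at 6.
V_3 = V_1^2 + V_2  [with V_1=-1, V_2=-3]  = -2
V_5 = |V_3 - V_4|  [with V_3=-2, V_4=6]  = 8
V_6 = -2*V_5 - V_3 - V_4  [with V_5=8, V_3=-2, V_4=6]  = -20
Without intervention: V_3 = V_1^2 + V_2  [with V_1=-1, V_2=-3]  = -2; V_4 = V_1*V_3  [with V_1=-1, V_3=-2]  = 2; V_5 = |V_3 - V_4|  [with V_3=-2, V_4=2]  = 4; V_6 = -2*V_5 - V_3 - V_4  [with V_5=4, V_3=-2, V_4=2]  = -8.
Change = -20 − (-8) = -12.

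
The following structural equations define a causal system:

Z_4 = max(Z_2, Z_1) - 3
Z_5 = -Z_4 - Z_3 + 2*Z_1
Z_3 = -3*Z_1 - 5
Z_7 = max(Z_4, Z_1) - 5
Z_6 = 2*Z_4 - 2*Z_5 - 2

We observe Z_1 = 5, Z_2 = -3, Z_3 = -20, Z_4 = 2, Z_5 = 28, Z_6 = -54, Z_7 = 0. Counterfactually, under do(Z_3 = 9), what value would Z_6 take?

4

The intervention breaks the incoming arrows to Z_3: Z_3 = -3*Z_1 - 5 no longer applies, and Z_3 = 9.
Z_4 = max(Z_2, Z_1) - 3  [with Z_2=-3, Z_1=5]  = 2
Z_5 = -Z_4 - Z_3 + 2*Z_1  [with Z_4=2, Z_3=9, Z_1=5]  = -1
Z_6 = 2*Z_4 - 2*Z_5 - 2  [with Z_4=2, Z_5=-1]  = 4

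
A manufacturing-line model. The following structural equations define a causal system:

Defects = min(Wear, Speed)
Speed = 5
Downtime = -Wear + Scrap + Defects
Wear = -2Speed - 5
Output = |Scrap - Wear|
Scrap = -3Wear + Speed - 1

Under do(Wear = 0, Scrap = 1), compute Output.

Setting Wear = 0, Scrap = 1 by intervention discards those variables' equations.
Output = |Scrap - Wear|  [with Scrap=1, Wear=0]  = 1

1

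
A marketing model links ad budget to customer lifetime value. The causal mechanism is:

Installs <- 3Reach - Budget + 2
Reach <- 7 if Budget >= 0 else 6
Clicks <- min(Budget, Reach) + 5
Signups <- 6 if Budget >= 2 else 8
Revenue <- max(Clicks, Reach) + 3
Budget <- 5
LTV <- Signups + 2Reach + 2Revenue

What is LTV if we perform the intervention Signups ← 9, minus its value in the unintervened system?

3

Under do(Signups=9), the mechanism Signups <- 6 if Budget >= 2 else 8 is discarded; Signups is fixed at 9.
Reach = 7 if Budget >= 0 else 6  [with Budget=5]  = 7
Clicks = min(Budget, Reach) + 5  [with Budget=5, Reach=7]  = 10
Revenue = max(Clicks, Reach) + 3  [with Clicks=10, Reach=7]  = 13
LTV = Signups + 2Reach + 2Revenue  [with Signups=9, Reach=7, Revenue=13]  = 49
Without intervention: Reach = 7 if Budget >= 0 else 6  [with Budget=5]  = 7; Clicks = min(Budget, Reach) + 5  [with Budget=5, Reach=7]  = 10; Signups = 6 if Budget >= 2 else 8  [with Budget=5]  = 6; Revenue = max(Clicks, Reach) + 3  [with Clicks=10, Reach=7]  = 13; LTV = Signups + 2Reach + 2Revenue  [with Signups=6, Reach=7, Revenue=13]  = 46.
Change = 49 − 46 = 3.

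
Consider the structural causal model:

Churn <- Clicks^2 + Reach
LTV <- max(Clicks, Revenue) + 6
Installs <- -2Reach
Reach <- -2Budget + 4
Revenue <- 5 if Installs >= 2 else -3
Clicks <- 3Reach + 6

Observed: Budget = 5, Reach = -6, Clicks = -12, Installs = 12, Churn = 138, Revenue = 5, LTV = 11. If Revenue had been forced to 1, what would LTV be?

7

Intervening sets Revenue = 1 and removes its equation (Revenue <- 5 if Installs >= 2 else -3).
Reach = -2Budget + 4  [with Budget=5]  = -6
Clicks = 3Reach + 6  [with Reach=-6]  = -12
LTV = max(Clicks, Revenue) + 6  [with Clicks=-12, Revenue=1]  = 7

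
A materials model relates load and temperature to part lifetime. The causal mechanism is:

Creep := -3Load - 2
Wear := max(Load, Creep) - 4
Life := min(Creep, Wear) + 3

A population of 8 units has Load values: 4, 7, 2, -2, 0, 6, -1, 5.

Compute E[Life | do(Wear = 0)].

The intervention sets Wear=0 in all 8 units regardless of Load. Recomputing Life per unit gives -11, -20, -5, 3, 1, -17, 3, -14; average -7.5.

-7.5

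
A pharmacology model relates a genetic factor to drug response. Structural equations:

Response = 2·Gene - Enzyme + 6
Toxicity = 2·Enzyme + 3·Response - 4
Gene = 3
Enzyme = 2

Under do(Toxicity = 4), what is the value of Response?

10

Under do(Toxicity=4), the mechanism Toxicity = 2·Enzyme + 3·Response - 4 is discarded; Toxicity is fixed at 4.
Since Response is not a descendant of the intervened variable, it is unaffected.
Response = 2·Gene - Enzyme + 6  [with Gene=3, Enzyme=2]  = 10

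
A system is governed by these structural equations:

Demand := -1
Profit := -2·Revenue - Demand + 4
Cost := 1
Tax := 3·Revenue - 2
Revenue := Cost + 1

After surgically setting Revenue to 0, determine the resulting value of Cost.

Under do(Revenue=0), the mechanism Revenue := Cost + 1 is discarded; Revenue is fixed at 0.
Since Cost is not a descendant of the intervened variable, it is unaffected.

1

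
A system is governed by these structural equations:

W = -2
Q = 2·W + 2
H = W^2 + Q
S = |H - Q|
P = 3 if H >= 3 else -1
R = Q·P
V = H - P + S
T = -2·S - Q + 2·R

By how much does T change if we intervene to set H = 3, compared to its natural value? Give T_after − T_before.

The intervention breaks the incoming arrows to H: H = W^2 + Q no longer applies, and H = 3.
Q = 2·W + 2  [with W=-2]  = -2
S = |H - Q|  [with H=3, Q=-2]  = 5
P = 3 if H >= 3 else -1  [with H=3]  = 3
R = Q·P  [with Q=-2, P=3]  = -6
T = -2·S - Q + 2·R  [with S=5, Q=-2, R=-6]  = -20
Without intervention: Q = 2·W + 2  [with W=-2]  = -2; H = W^2 + Q  [with W=-2, Q=-2]  = 2; S = |H - Q|  [with H=2, Q=-2]  = 4; P = 3 if H >= 3 else -1  [with H=2]  = -1; R = Q·P  [with Q=-2, P=-1]  = 2; T = -2·S - Q + 2·R  [with S=4, Q=-2, R=2]  = -2.
Change = -20 − (-2) = -18.

-18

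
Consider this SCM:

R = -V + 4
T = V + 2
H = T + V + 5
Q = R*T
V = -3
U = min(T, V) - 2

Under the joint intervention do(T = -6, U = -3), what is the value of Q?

Setting T = -6, U = -3 by intervention discards those variables' equations.
R = -V + 4  [with V=-3]  = 7
Q = R*T  [with R=7, T=-6]  = -42

-42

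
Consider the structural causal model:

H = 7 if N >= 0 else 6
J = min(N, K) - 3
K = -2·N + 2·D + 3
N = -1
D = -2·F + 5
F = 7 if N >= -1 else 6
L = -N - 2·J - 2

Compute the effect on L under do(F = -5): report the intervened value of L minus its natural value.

-24

Under do(F=-5), the mechanism F = 7 if N >= -1 else 6 is discarded; F is fixed at -5.
D = -2·F + 5  [with F=-5]  = 15
K = -2·N + 2·D + 3  [with N=-1, D=15]  = 35
J = min(N, K) - 3  [with N=-1, K=35]  = -4
L = -N - 2·J - 2  [with N=-1, J=-4]  = 7
Without intervention: F = 7 if N >= -1 else 6  [with N=-1]  = 7; D = -2·F + 5  [with F=7]  = -9; K = -2·N + 2·D + 3  [with N=-1, D=-9]  = -13; J = min(N, K) - 3  [with N=-1, K=-13]  = -16; L = -N - 2·J - 2  [with N=-1, J=-16]  = 31.
Change = 7 − 31 = -24.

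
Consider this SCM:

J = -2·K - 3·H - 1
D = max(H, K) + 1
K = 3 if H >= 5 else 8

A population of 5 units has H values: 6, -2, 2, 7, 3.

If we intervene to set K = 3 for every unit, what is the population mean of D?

5.4

do(K=3) breaks K's dependence on H. With K=3 fixed, D across the units is 7, 4, 4, 8, 4, mean 5.4.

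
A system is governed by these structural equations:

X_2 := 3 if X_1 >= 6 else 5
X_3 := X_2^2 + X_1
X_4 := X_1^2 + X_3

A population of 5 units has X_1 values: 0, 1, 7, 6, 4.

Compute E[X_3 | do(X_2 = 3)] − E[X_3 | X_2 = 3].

-2.9

The intervention sets X_2=3 in all 5 units regardless of X_1. Recomputing X_3 per unit gives 9, 10, 16, 15, 13; average 12.6.
Observing X_2=3 restricts to units where X_2's equation naturally yields 3: X_1 ∈ {7, 6}. In that subpopulation X_3 = 16, 15, mean 15.5.
Difference = 12.6 − 15.5 = -2.9.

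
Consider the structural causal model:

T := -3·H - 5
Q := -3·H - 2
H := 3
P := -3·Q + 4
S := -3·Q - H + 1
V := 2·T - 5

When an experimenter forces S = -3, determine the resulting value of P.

37

Under do(S=-3), the mechanism S := -3·Q - H + 1 is discarded; S is fixed at -3.
Since P is not a descendant of the intervened variable, it is unaffected.
Q = -3·H - 2  [with H=3]  = -11
P = -3·Q + 4  [with Q=-11]  = 37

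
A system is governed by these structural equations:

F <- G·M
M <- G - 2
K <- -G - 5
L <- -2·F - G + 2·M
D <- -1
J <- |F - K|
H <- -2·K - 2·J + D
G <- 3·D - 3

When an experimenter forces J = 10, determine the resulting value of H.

-23

do(J=10) replaces the equation J <- |F - K| with the constant J = 10.
G = 3·D - 3  [with D=-1]  = -6
K = -G - 5  [with G=-6]  = 1
H = -2·K - 2·J + D  [with K=1, J=10, D=-1]  = -23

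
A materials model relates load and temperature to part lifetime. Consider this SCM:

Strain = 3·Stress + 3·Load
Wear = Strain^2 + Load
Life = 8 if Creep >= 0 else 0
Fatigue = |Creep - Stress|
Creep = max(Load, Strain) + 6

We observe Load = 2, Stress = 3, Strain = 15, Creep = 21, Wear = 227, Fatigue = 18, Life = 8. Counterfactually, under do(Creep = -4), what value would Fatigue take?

7

Under do(Creep=-4), the mechanism Creep = max(Load, Strain) + 6 is discarded; Creep is fixed at -4.
Fatigue = |Creep - Stress|  [with Creep=-4, Stress=3]  = 7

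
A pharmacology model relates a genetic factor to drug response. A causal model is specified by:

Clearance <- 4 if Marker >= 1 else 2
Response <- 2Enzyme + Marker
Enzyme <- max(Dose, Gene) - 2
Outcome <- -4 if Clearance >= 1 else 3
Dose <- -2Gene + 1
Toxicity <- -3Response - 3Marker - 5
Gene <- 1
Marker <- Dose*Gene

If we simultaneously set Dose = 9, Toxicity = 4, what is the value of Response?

Setting Dose = 9, Toxicity = 4 by intervention discards those variables' equations.
Enzyme = max(Dose, Gene) - 2  [with Dose=9, Gene=1]  = 7
Marker = Dose*Gene  [with Dose=9, Gene=1]  = 9
Response = 2Enzyme + Marker  [with Enzyme=7, Marker=9]  = 23

23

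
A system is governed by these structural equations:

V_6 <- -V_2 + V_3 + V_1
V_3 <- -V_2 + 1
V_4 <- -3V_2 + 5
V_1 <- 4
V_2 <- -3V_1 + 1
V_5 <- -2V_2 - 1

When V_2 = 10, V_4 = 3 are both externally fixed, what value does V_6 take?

The joint intervention fixes V_2 = 10, V_4 = 3, removing each variable's own equation.
V_3 = -V_2 + 1  [with V_2=10]  = -9
V_6 = -V_2 + V_3 + V_1  [with V_2=10, V_3=-9, V_1=4]  = -15

-15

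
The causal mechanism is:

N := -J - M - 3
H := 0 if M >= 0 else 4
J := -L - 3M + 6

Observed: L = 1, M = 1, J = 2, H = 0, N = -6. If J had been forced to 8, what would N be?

do(J=8) replaces the equation J := -L - 3M + 6 with the constant J = 8.
N = -J - M - 3  [with J=8, M=1]  = -12

-12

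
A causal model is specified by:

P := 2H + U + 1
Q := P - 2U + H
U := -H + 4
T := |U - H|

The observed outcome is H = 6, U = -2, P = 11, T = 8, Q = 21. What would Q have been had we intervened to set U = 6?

13

do(U=6) replaces the equation U := -H + 4 with the constant U = 6.
P = 2H + U + 1  [with H=6, U=6]  = 19
Q = P - 2U + H  [with P=19, U=6, H=6]  = 13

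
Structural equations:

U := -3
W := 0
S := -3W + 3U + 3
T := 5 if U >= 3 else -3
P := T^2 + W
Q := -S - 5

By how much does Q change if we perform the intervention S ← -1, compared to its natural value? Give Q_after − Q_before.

-5

The intervention breaks the incoming arrows to S: S := -3W + 3U + 3 no longer applies, and S = -1.
Q = -S - 5  [with S=-1]  = -4
Without intervention: S = -3W + 3U + 3  [with W=0, U=-3]  = -6; Q = -S - 5  [with S=-6]  = 1.
Change = -4 − 1 = -5.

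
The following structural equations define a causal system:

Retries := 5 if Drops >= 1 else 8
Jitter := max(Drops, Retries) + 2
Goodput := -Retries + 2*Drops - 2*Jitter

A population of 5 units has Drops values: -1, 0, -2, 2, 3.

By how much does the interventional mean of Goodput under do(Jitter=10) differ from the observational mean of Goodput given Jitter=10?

do(Jitter=10) breaks Jitter's dependence on Drops. With Jitter=10 fixed, Goodput across the units is -30, -28, -32, -21, -19, mean -26.
Observing Jitter=10 restricts to units where Jitter's equation naturally yields 10: Drops ∈ {-1, 0, -2}. In that subpopulation Goodput = -30, -28, -32, mean -30.
Difference = -26 − (-30) = 4.

4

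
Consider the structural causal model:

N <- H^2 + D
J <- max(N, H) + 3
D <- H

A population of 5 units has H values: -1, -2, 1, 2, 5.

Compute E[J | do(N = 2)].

Every unit gets N=2 under the intervention. J values become 5, 5, 5, 5, 8; E[J|do(N=2)] = 5.6.

5.6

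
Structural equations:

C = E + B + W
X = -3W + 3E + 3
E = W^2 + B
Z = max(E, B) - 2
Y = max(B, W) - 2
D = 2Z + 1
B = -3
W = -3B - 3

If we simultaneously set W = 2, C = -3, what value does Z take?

Under do(W = 2, C = -3), each intervened variable's structural equation is replaced by its fixed value.
E = W^2 + B  [with W=2, B=-3]  = 1
Z = max(E, B) - 2  [with E=1, B=-3]  = -1

-1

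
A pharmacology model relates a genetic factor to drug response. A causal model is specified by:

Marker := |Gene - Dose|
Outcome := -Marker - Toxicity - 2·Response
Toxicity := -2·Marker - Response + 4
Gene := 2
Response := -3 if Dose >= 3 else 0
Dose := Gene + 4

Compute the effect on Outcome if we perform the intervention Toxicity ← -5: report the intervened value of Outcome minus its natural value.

4

The intervention breaks the incoming arrows to Toxicity: Toxicity := -2·Marker - Response + 4 no longer applies, and Toxicity = -5.
Dose = Gene + 4  [with Gene=2]  = 6
Marker = |Gene - Dose|  [with Gene=2, Dose=6]  = 4
Response = -3 if Dose >= 3 else 0  [with Dose=6]  = -3
Outcome = -Marker - Toxicity - 2·Response  [with Marker=4, Toxicity=-5, Response=-3]  = 7
Without intervention: Dose = Gene + 4  [with Gene=2]  = 6; Marker = |Gene - Dose|  [with Gene=2, Dose=6]  = 4; Response = -3 if Dose >= 3 else 0  [with Dose=6]  = -3; Toxicity = -2·Marker - Response + 4  [with Marker=4, Response=-3]  = -1; Outcome = -Marker - Toxicity - 2·Response  [with Marker=4, Toxicity=-1, Response=-3]  = 3.
Change = 7 − 3 = 4.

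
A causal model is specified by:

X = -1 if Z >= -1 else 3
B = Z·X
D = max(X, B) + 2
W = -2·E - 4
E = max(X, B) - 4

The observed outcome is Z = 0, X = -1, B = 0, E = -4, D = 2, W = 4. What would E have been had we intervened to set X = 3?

Under do(X=3), the mechanism X = -1 if Z >= -1 else 3 is discarded; X is fixed at 3.
B = Z·X  [with Z=0, X=3]  = 0
E = max(X, B) - 4  [with X=3, B=0]  = -1

-1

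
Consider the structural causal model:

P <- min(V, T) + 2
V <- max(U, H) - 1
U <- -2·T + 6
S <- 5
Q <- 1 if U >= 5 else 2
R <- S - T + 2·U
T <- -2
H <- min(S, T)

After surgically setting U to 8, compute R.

23

Intervening sets U = 8 and removes its equation (U <- -2·T + 6).
R = S - T + 2·U  [with S=5, T=-2, U=8]  = 23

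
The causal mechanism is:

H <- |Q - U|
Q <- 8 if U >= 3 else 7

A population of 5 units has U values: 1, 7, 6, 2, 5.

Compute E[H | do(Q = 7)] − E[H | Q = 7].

-2.7

Under do(Q=7), Q's equation is replaced by Q=7 for every unit. Per-unit H: 6, 0, 1, 5, 2. Mean = 2.8.
E[H|Q=7] averages over only the 2 units with Q=7 (U = 1, 2): H = 6, 5, mean 5.5.
Difference = 2.8 − 5.5 = -2.7.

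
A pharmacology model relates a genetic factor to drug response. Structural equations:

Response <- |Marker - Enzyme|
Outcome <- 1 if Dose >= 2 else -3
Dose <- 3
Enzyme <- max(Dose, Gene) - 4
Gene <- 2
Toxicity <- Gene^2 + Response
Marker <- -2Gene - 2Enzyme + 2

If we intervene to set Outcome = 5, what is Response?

1

The intervention breaks the incoming arrows to Outcome: Outcome <- 1 if Dose >= 2 else -3 no longer applies, and Outcome = 5.
Response is not downstream of the intervention, so its value is determined by the original equations.
Enzyme = max(Dose, Gene) - 4  [with Dose=3, Gene=2]  = -1
Marker = -2Gene - 2Enzyme + 2  [with Gene=2, Enzyme=-1]  = 0
Response = |Marker - Enzyme|  [with Marker=0, Enzyme=-1]  = 1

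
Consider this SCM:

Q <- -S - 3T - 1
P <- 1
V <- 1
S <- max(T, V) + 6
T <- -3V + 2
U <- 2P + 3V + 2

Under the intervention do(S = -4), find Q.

6

Under do(S=-4), the mechanism S <- max(T, V) + 6 is discarded; S is fixed at -4.
T = -3V + 2  [with V=1]  = -1
Q = -S - 3T - 1  [with S=-4, T=-1]  = 6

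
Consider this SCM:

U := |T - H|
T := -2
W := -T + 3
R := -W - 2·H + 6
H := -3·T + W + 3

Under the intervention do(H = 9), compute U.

11

do(H=9) replaces the equation H := -3·T + W + 3 with the constant H = 9.
U = |T - H|  [with T=-2, H=9]  = 11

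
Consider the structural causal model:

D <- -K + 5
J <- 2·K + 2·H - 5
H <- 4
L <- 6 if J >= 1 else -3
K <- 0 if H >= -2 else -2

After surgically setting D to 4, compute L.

6

The intervention breaks the incoming arrows to D: D <- -K + 5 no longer applies, and D = 4.
Since L is not a descendant of the intervened variable, it is unaffected.
K = 0 if H >= -2 else -2  [with H=4]  = 0
J = 2·K + 2·H - 5  [with K=0, H=4]  = 3
L = 6 if J >= 1 else -3  [with J=3]  = 6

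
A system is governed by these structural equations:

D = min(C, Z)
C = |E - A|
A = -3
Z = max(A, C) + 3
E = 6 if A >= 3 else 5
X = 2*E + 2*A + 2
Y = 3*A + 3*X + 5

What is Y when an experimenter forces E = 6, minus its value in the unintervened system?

Under do(E=6), the mechanism E = 6 if A >= 3 else 5 is discarded; E is fixed at 6.
X = 2*E + 2*A + 2  [with E=6, A=-3]  = 8
Y = 3*A + 3*X + 5  [with A=-3, X=8]  = 20
Without intervention: E = 6 if A >= 3 else 5  [with A=-3]  = 5; X = 2*E + 2*A + 2  [with E=5, A=-3]  = 6; Y = 3*A + 3*X + 5  [with A=-3, X=6]  = 14.
Change = 20 − 14 = 6.

6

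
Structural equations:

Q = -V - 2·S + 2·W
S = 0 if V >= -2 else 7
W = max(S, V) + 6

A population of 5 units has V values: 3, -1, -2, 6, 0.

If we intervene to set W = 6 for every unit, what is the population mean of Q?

Every unit gets W=6 under the intervention. Q values become 9, 13, 14, 6, 12; E[Q|do(W=6)] = 10.8.

10.8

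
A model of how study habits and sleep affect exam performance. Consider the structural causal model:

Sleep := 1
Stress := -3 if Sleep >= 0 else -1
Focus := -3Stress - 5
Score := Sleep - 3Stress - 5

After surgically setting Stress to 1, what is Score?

-7

Under do(Stress=1), the mechanism Stress := -3 if Sleep >= 0 else -1 is discarded; Stress is fixed at 1.
Score = Sleep - 3Stress - 5  [with Sleep=1, Stress=1]  = -7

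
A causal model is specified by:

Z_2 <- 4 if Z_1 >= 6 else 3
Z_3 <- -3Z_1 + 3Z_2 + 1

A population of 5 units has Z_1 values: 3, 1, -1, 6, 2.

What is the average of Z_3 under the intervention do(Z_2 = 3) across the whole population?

3.4

Under do(Z_2=3), Z_2's equation is replaced by Z_2=3 for every unit. Per-unit Z_3: 1, 7, 13, -8, 4. Mean = 3.4.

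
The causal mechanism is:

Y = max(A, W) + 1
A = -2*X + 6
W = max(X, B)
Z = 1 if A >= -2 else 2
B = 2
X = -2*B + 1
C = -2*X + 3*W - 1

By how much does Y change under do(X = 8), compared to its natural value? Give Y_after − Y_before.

Under do(X=8), the mechanism X = -2*B + 1 is discarded; X is fixed at 8.
W = max(X, B)  [with X=8, B=2]  = 8
A = -2*X + 6  [with X=8]  = -10
Y = max(A, W) + 1  [with A=-10, W=8]  = 9
Without intervention: X = -2*B + 1  [with B=2]  = -3; W = max(X, B)  [with X=-3, B=2]  = 2; A = -2*X + 6  [with X=-3]  = 12; Y = max(A, W) + 1  [with A=12, W=2]  = 13.
Change = 9 − 13 = -4.

-4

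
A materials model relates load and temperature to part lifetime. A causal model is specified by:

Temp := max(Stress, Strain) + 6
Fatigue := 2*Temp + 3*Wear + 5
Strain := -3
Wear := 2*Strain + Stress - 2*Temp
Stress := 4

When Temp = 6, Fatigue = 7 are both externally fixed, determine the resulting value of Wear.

-14

The joint intervention fixes Temp = 6, Fatigue = 7, removing each variable's own equation.
Wear = 2*Strain + Stress - 2*Temp  [with Strain=-3, Stress=4, Temp=6]  = -14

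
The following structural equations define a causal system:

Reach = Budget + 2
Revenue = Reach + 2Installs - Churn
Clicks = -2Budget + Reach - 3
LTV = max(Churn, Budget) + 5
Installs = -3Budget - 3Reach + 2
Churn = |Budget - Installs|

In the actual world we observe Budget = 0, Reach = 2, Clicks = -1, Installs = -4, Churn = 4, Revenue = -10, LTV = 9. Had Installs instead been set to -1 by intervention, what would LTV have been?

The intervention breaks the incoming arrows to Installs: Installs = -3Budget - 3Reach + 2 no longer applies, and Installs = -1.
Churn = |Budget - Installs|  [with Budget=0, Installs=-1]  = 1
LTV = max(Churn, Budget) + 5  [with Churn=1, Budget=0]  = 6

6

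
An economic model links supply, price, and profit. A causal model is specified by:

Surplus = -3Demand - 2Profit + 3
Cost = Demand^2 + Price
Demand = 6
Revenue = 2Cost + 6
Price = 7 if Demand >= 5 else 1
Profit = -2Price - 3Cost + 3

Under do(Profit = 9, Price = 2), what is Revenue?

Setting Profit = 9, Price = 2 by intervention discards those variables' equations.
Cost = Demand^2 + Price  [with Demand=6, Price=2]  = 38
Revenue = 2Cost + 6  [with Cost=38]  = 82

82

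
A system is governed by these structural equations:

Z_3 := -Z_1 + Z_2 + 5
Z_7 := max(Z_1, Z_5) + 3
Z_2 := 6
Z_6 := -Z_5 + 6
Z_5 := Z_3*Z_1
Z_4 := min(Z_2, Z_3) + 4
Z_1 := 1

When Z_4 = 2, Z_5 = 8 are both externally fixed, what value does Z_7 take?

11

Under do(Z_4 = 2, Z_5 = 8), each intervened variable's structural equation is replaced by its fixed value.
Z_7 = max(Z_1, Z_5) + 3  [with Z_1=1, Z_5=8]  = 11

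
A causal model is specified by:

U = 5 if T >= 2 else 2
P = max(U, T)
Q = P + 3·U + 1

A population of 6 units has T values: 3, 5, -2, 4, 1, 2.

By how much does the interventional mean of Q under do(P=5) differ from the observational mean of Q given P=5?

-3

do(P=5) breaks P's dependence on T. With P=5 fixed, Q across the units is 21, 21, 12, 21, 12, 21, mean 18.
Conditioning on P=5 selects the 4 unit(s) with T ∈ {3, 5, 4, 2}. Their Q values: 21, 21, 21, 21. Mean = 21.
Difference = 18 − 21 = -3.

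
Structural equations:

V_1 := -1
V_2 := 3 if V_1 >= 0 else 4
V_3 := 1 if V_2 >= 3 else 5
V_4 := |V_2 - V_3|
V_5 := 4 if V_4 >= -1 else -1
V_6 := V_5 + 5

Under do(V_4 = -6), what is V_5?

Intervening sets V_4 = -6 and removes its equation (V_4 := |V_2 - V_3|).
V_5 = 4 if V_4 >= -1 else -1  [with V_4=-6]  = -1

-1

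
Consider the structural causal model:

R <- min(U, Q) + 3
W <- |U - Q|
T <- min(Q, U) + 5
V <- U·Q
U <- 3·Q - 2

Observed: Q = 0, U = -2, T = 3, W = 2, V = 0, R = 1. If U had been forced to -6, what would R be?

-3

Under do(U=-6), the mechanism U <- 3·Q - 2 is discarded; U is fixed at -6.
R = min(U, Q) + 3  [with U=-6, Q=0]  = -3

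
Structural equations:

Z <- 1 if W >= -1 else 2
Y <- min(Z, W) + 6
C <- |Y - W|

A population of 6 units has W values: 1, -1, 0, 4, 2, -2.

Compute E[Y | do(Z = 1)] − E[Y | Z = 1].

Under do(Z=1), Z's equation is replaced by Z=1 for every unit. Per-unit Y: 7, 5, 6, 7, 7, 4. Mean = 6.
E[Y|Z=1] averages over only the 5 units with Z=1 (W = 1, -1, 0, 4, 2): Y = 7, 5, 6, 7, 7, mean 6.4.
Difference = 6 − 6.4 = -0.4.

-0.4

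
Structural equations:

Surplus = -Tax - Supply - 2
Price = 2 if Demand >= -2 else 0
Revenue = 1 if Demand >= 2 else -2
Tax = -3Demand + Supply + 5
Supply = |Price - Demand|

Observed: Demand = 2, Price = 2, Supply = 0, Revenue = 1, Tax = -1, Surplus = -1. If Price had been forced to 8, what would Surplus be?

Under do(Price=8), the mechanism Price = 2 if Demand >= -2 else 0 is discarded; Price is fixed at 8.
Supply = |Price - Demand|  [with Price=8, Demand=2]  = 6
Tax = -3Demand + Supply + 5  [with Demand=2, Supply=6]  = 5
Surplus = -Tax - Supply - 2  [with Tax=5, Supply=6]  = -13

-13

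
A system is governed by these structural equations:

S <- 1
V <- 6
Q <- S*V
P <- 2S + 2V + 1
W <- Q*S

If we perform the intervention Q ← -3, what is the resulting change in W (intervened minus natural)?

-9

do(Q=-3) replaces the equation Q <- S*V with the constant Q = -3.
W = Q*S  [with Q=-3, S=1]  = -3
Without intervention: Q = S*V  [with S=1, V=6]  = 6; W = Q*S  [with Q=6, S=1]  = 6.
Change = -3 − 6 = -9.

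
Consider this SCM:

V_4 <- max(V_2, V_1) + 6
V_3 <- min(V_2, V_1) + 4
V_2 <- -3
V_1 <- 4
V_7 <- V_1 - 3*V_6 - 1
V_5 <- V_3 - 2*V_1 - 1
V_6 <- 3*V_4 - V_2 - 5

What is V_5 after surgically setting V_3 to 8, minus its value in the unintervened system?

do(V_3=8) replaces the equation V_3 <- min(V_2, V_1) + 4 with the constant V_3 = 8.
V_5 = V_3 - 2*V_1 - 1  [with V_3=8, V_1=4]  = -1
Without intervention: V_3 = min(V_2, V_1) + 4  [with V_2=-3, V_1=4]  = 1; V_5 = V_3 - 2*V_1 - 1  [with V_3=1, V_1=4]  = -8.
Change = -1 − (-8) = 7.

7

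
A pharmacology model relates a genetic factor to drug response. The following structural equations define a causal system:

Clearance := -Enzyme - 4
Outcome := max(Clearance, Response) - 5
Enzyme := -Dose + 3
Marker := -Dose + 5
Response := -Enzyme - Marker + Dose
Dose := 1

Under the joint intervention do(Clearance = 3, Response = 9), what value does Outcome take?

4

Setting Clearance = 3, Response = 9 by intervention discards those variables' equations.
Outcome = max(Clearance, Response) - 5  [with Clearance=3, Response=9]  = 4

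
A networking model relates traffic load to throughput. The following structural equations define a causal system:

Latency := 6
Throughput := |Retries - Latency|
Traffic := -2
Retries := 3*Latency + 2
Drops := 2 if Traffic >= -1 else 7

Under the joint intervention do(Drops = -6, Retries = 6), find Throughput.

Setting Drops = -6, Retries = 6 by intervention discards those variables' equations.
Throughput = |Retries - Latency|  [with Retries=6, Latency=6]  = 0

0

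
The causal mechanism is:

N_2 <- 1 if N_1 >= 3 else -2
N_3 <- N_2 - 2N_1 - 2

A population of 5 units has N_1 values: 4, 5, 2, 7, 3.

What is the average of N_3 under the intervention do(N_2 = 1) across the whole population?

Every unit gets N_2=1 under the intervention. N_3 values become -9, -11, -5, -15, -7; E[N_3|do(N_2=1)] = -9.4.

-9.4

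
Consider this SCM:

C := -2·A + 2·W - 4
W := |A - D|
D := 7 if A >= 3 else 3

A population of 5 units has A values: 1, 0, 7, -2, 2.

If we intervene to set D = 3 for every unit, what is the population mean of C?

-1.2

Under do(D=3), D's equation is replaced by D=3 for every unit. Per-unit C: -2, 2, -10, 10, -6. Mean = -1.2.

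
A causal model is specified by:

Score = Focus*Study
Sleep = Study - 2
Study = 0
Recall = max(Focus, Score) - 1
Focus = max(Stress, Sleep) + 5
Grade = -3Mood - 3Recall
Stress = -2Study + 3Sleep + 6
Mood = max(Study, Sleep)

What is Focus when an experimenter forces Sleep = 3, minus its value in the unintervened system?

15

Under do(Sleep=3), the mechanism Sleep = Study - 2 is discarded; Sleep is fixed at 3.
Stress = -2Study + 3Sleep + 6  [with Study=0, Sleep=3]  = 15
Focus = max(Stress, Sleep) + 5  [with Stress=15, Sleep=3]  = 20
Without intervention: Sleep = Study - 2  [with Study=0]  = -2; Stress = -2Study + 3Sleep + 6  [with Study=0, Sleep=-2]  = 0; Focus = max(Stress, Sleep) + 5  [with Stress=0, Sleep=-2]  = 5.
Change = 20 − 5 = 15.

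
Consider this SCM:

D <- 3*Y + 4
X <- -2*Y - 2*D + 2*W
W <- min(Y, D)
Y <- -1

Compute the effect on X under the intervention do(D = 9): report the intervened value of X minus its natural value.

Under do(D=9), the mechanism D <- 3*Y + 4 is discarded; D is fixed at 9.
W = min(Y, D)  [with Y=-1, D=9]  = -1
X = -2*Y - 2*D + 2*W  [with Y=-1, D=9, W=-1]  = -18
Without intervention: D = 3*Y + 4  [with Y=-1]  = 1; W = min(Y, D)  [with Y=-1, D=1]  = -1; X = -2*Y - 2*D + 2*W  [with Y=-1, D=1, W=-1]  = -2.
Change = -18 − (-2) = -16.

-16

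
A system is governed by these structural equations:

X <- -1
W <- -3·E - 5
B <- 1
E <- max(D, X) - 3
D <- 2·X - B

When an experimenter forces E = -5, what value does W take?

Intervening sets E = -5 and removes its equation (E <- max(D, X) - 3).
W = -3·E - 5  [with E=-5]  = 10

10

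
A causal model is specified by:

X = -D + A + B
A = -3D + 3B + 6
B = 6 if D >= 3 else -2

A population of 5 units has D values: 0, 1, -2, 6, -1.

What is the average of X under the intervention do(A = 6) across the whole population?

The intervention sets A=6 in all 5 units regardless of D. Recomputing X per unit gives 4, 3, 6, 6, 5; average 4.8.

4.8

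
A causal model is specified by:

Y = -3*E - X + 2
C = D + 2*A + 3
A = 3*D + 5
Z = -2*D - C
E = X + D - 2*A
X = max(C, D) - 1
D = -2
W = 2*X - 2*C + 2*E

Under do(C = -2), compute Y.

14

The intervention breaks the incoming arrows to C: C = D + 2*A + 3 no longer applies, and C = -2.
A = 3*D + 5  [with D=-2]  = -1
X = max(C, D) - 1  [with C=-2, D=-2]  = -3
E = X + D - 2*A  [with X=-3, D=-2, A=-1]  = -3
Y = -3*E - X + 2  [with E=-3, X=-3]  = 14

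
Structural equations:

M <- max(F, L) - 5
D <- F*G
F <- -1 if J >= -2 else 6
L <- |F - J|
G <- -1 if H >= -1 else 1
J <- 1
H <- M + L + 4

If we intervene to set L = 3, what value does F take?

Under do(L=3), the mechanism L <- |F - J| is discarded; L is fixed at 3.
Since F is not a descendant of the intervened variable, it is unaffected.
F = -1 if J >= -2 else 6  [with J=1]  = -1

-1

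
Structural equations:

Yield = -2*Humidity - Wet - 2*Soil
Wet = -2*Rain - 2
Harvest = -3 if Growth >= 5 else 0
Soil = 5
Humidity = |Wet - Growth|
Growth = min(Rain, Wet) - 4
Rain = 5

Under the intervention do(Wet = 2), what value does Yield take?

-20

The intervention breaks the incoming arrows to Wet: Wet = -2*Rain - 2 no longer applies, and Wet = 2.
Growth = min(Rain, Wet) - 4  [with Rain=5, Wet=2]  = -2
Humidity = |Wet - Growth|  [with Wet=2, Growth=-2]  = 4
Yield = -2*Humidity - Wet - 2*Soil  [with Humidity=4, Wet=2, Soil=5]  = -20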